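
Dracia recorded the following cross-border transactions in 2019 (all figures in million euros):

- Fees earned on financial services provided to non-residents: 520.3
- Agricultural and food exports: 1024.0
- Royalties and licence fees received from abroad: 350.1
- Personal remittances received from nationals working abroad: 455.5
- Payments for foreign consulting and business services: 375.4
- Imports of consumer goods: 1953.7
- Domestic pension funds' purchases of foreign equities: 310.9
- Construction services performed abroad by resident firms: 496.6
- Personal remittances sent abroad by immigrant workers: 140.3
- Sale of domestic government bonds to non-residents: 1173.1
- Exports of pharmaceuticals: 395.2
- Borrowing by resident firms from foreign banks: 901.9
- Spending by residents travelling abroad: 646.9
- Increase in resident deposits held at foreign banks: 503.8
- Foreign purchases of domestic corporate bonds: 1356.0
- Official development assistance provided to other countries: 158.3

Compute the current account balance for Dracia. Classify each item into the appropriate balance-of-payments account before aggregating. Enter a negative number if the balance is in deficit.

Goods: 395.2 + 1024.0 - 1953.7 = -534.5
Services: 520.3 - 375.4 - 646.9 + 350.1 + 496.6 = 344.7
Secondary income: -140.3 - 158.3 + 455.5 = 156.9
Current account = (-534.5) + 344.7 + 156.9 = -32.9
(Excluded from the current account — financial account: domestic pension funds' purchases of foreign equities 310.9, sale of domestic government bonds to non-residents 1173.1, borrowing by resident firms from foreign banks 901.9, increase in resident deposits held at foreign banks 503.8, foreign purchases of domestic corporate bonds 1356.0.)

-32.9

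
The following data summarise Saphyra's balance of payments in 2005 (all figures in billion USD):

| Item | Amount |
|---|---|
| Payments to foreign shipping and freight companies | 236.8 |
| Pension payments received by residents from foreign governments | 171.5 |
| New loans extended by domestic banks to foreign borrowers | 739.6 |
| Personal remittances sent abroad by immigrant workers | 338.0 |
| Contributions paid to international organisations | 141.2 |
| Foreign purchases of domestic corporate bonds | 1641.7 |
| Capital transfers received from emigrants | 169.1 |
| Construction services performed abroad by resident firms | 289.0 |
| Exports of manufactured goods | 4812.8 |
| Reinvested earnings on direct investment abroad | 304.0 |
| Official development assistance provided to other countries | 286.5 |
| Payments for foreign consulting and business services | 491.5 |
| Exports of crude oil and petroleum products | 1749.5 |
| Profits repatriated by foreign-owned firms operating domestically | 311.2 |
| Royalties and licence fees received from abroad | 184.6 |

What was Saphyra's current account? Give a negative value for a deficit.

5706.2

Goods: 1749.5 + 4812.8 = 6562.3
Services: -491.5 - 236.8 + 289.0 + 184.6 = -254.7
Primary income: -311.2 + 304.0 = -7.2
Secondary income: 171.5 - 338.0 - 141.2 - 286.5 = -594.2
Current account = 6562.3 + (-254.7) + (-7.2) + (-594.2) = 5706.2
(Excluded from the current account — financial account: new loans extended by domestic banks to foreign borrowers 739.6, foreign purchases of domestic corporate bonds 1641.7; capital account: capital transfers received from emigrants 169.1.)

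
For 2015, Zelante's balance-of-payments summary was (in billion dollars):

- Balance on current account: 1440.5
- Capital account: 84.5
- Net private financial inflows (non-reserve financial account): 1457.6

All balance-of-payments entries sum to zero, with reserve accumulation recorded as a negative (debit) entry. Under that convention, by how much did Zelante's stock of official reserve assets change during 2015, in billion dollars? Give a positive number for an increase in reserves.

2982.6

Official reserve transactions balance = -(1440.5 + 84.5 + 1457.6) = -2982.6
An accumulation of reserves is recorded as a debit (negative entry), so the change in the stock of reserves is the negative of that balance.
Change in official reserves = -(-2982.6) = 2982.6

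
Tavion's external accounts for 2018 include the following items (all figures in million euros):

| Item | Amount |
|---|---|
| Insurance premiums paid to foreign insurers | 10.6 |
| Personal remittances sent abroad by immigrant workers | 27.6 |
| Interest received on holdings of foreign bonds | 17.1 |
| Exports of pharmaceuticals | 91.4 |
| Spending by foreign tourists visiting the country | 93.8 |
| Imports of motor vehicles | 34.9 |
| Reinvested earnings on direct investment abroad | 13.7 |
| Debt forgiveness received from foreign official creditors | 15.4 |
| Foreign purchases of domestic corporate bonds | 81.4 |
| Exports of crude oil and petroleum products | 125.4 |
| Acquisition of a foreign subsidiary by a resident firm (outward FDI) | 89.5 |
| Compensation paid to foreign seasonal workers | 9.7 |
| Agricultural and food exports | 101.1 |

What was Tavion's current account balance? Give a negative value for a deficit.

359.7

Goods: -34.9 + 101.1 + 91.4 + 125.4 = 283.0
Services: -10.6 + 93.8 = 83.2
Primary income: 13.7 - 9.7 + 17.1 = 21.1
Secondary income: -27.6
Current account = 283.0 + 83.2 + 21.1 + (-27.6) = 359.7
(Excluded from the current account — capital account: debt forgiveness received from foreign official creditors 15.4; financial account: foreign purchases of domestic corporate bonds 81.4, acquisition of a foreign subsidiary by a resident firm (outward FDI) 89.5.)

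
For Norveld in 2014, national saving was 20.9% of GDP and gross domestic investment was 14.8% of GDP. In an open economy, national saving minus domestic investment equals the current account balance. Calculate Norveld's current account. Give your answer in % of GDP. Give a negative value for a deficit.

CA = S - I = 20.9 - 14.8 = 6.1

6.1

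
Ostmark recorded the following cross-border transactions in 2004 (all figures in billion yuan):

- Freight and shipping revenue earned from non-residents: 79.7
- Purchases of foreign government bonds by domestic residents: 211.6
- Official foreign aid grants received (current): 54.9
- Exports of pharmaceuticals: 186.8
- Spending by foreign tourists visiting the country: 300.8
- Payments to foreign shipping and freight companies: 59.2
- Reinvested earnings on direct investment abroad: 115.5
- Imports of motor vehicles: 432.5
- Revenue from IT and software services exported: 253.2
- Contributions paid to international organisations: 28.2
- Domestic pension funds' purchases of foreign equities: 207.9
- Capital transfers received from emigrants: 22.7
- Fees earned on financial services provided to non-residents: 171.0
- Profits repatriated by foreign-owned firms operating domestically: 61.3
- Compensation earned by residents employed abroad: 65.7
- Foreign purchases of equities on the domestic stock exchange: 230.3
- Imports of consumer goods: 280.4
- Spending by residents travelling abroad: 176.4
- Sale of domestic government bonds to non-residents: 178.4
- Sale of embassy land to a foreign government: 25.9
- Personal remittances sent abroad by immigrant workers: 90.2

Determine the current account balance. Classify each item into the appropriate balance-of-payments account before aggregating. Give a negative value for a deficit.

99.4

Goods: -280.4 + 186.8 - 432.5 = -526.1
Services: -59.2 + 79.7 + 253.2 - 176.4 + 171.0 + 300.8 = 569.1
Primary income: 115.5 + 65.7 - 61.3 = 119.9
Secondary income: -90.2 + 54.9 - 28.2 = -63.5
Current account = (-526.1) + 569.1 + 119.9 + (-63.5) = 99.4
(Excluded from the current account — financial account: purchases of foreign government bonds by domestic residents 211.6, domestic pension funds' purchases of foreign equities 207.9, foreign purchases of equities on the domestic stock exchange 230.3, sale of domestic government bonds to non-residents 178.4; capital account: capital transfers received from emigrants 22.7, sale of embassy land to a foreign government 25.9.)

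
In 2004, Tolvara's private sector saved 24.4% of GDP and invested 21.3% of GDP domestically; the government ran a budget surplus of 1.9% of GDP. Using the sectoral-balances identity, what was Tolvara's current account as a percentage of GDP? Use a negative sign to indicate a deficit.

By the sectoral-balances identity, CA = (S_private - I) + (T - G).
Private balance = 24.4 - 21.3 = 3.1
Government balance (T - G) = 1.9
CA = 3.1 + 1.9 = 5.0

5.0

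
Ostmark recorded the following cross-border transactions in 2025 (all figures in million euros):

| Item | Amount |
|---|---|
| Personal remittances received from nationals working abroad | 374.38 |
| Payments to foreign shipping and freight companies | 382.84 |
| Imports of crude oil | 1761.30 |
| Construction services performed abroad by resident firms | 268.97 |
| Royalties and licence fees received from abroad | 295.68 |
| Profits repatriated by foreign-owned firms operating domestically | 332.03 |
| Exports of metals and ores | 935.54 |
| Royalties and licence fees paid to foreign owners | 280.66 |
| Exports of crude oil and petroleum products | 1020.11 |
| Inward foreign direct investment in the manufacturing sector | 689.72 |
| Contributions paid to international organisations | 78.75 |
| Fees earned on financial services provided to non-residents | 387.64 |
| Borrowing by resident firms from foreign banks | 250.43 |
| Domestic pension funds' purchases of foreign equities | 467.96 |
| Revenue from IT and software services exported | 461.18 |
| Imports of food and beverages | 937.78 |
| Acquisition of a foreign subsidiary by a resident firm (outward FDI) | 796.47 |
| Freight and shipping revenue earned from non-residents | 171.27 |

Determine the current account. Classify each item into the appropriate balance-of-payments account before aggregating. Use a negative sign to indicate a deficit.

Goods: 935.54 + 1020.11 - 937.78 - 1761.30 = -743.43
Services: 171.27 + 387.64 - 382.84 + 268.97 + 461.18 + 295.68 - 280.66 = 921.24
Primary income: -332.03
Secondary income: -78.75 + 374.38 = 295.63
Current account = (-743.43) + 921.24 + (-332.03) + 295.63 = 141.41
(Excluded from the current account — financial account: inward foreign direct investment in the manufacturing sector 689.72, borrowing by resident firms from foreign banks 250.43, domestic pension funds' purchases of foreign equities 467.96, acquisition of a foreign subsidiary by a resident firm (outward FDI) 796.47.)

141.41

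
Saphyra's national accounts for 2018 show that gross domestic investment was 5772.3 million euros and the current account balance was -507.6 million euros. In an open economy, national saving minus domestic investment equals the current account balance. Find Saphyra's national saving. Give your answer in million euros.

S = I + CA = 5772.3 + (-507.6) = 5264.7

5264.7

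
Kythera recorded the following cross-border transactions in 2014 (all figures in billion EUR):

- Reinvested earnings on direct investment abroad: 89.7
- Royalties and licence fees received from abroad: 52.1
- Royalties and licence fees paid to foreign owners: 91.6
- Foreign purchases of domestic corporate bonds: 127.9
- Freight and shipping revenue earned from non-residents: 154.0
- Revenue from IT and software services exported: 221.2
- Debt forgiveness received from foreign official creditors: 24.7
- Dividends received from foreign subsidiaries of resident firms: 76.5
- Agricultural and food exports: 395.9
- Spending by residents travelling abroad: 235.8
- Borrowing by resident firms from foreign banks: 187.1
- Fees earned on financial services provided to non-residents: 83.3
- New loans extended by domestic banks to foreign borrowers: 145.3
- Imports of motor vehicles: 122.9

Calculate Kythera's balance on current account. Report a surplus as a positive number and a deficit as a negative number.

Goods: 395.9 - 122.9 = 273.0
Services: -235.8 + 83.3 + 52.1 - 91.6 + 154.0 + 221.2 = 183.2
Primary income: 76.5 + 89.7 = 166.2
Current account = 273.0 + 183.2 + 166.2 = 622.4
(Excluded from the current account — financial account: foreign purchases of domestic corporate bonds 127.9, borrowing by resident firms from foreign banks 187.1, new loans extended by domestic banks to foreign borrowers 145.3; capital account: debt forgiveness received from foreign official creditors 24.7.)

622.4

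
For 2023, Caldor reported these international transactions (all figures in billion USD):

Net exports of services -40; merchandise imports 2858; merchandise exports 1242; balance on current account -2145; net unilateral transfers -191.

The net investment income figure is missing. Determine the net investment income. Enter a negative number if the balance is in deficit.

Current account = goods balance + services balance + net primary income + net secondary income
Sum of the known components = -1847
Net investment income = CA - (known components) = -2145 - (-1847) = -298

-298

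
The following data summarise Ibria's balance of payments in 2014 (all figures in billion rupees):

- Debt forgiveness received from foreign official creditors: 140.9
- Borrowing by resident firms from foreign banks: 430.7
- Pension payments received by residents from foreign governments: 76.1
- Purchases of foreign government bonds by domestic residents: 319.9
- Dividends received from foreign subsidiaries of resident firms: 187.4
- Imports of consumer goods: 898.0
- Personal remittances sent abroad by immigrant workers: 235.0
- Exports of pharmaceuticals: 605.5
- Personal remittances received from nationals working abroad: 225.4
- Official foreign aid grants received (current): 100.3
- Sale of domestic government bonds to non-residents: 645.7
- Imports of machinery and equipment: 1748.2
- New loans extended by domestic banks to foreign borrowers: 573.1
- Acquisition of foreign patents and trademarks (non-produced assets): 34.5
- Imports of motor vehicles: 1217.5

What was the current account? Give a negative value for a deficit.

-2904.0

Goods: -898.0 - 1748.2 + 605.5 - 1217.5 = -3258.2
Primary income: 187.4
Secondary income: 76.1 + 225.4 - 235.0 + 100.3 = 166.8
Current account = (-3258.2) + 187.4 + 166.8 = -2904.0
(Excluded from the current account — capital account: debt forgiveness received from foreign official creditors 140.9, acquisition of foreign patents and trademarks (non-produced assets) 34.5; financial account: borrowing by resident firms from foreign banks 430.7, purchases of foreign government bonds by domestic residents 319.9, sale of domestic government bonds to non-residents 645.7, new loans extended by domestic banks to foreign borrowers 573.1.)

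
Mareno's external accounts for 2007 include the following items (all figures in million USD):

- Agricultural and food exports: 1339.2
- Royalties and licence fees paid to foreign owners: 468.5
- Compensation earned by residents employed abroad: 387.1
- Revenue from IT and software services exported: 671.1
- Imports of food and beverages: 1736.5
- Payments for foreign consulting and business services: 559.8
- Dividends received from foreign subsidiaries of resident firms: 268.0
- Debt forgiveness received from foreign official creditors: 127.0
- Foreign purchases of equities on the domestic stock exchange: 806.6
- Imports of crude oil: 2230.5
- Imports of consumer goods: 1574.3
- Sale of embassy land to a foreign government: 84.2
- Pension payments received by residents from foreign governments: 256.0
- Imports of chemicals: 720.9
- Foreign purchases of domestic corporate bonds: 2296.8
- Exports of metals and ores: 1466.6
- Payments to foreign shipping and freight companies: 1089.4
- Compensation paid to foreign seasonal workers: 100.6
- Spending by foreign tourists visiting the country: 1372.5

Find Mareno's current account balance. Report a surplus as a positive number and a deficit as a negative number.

-2720.0

Goods: 1466.6 - 1574.3 - 720.9 - 1736.5 - 2230.5 + 1339.2 = -3456.4
Services: -559.8 - 468.5 - 1089.4 + 671.1 + 1372.5 = -74.1
Primary income: 387.1 + 268.0 - 100.6 = 554.5
Secondary income: 256.0
Current account = (-3456.4) + (-74.1) + 554.5 + 256.0 = -2720.0
(Excluded from the current account — capital account: debt forgiveness received from foreign official creditors 127.0, sale of embassy land to a foreign government 84.2; financial account: foreign purchases of equities on the domestic stock exchange 806.6, foreign purchases of domestic corporate bonds 2296.8.)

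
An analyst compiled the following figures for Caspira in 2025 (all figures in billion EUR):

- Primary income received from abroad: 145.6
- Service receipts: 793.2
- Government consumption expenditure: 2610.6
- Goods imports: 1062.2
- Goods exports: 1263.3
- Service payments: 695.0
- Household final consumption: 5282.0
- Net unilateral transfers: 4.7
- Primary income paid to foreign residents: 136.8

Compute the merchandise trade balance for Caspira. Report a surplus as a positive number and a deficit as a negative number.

201.1

Goods balance = 1263.3 - 1062.2 = 201.1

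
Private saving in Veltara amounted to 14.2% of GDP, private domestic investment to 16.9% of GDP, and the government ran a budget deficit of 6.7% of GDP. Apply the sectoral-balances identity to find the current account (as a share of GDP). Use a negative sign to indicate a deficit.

-9.4

By the sectoral-balances identity, CA = (S_private - I) + (T - G).
Private balance = 14.2 - 16.9 = -2.7
Government balance (T - G) = -6.7
CA = -2.7 + (-6.7) = -9.4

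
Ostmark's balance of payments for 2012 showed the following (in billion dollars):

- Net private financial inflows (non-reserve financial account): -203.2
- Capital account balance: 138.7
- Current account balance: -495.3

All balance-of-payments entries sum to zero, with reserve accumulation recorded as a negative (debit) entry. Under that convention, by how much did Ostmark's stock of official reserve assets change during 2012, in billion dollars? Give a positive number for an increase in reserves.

Official reserve transactions balance = -((-495.3) + 138.7 + (-203.2)) = 559.8
An accumulation of reserves is recorded as a debit (negative entry), so the change in the stock of reserves is the negative of that balance.
Change in official reserves = -(559.8) = -559.8

-559.8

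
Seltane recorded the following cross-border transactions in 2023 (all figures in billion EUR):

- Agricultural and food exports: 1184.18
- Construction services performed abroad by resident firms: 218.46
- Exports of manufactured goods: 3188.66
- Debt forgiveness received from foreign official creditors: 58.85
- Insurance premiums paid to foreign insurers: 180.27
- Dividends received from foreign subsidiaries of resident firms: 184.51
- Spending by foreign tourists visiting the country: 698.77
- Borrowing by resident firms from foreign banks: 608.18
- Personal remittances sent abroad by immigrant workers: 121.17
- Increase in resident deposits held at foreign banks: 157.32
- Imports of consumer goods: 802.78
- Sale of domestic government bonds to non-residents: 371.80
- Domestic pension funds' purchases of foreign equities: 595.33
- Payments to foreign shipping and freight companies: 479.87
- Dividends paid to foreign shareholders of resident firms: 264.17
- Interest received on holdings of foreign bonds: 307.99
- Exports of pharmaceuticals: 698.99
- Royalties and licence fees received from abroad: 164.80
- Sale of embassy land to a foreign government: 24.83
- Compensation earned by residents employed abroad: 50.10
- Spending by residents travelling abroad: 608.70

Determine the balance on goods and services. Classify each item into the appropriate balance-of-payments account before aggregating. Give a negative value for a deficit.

4082.24

Goods: 3188.66 + 698.99 + 1184.18 - 802.78 = 4269.05
Services: -180.27 + 164.80 + 698.77 - 479.87 + 218.46 - 608.70 = -186.81
Trade balance = 4269.05 + (-186.81) = 4082.24
(Excluded from the trade balance — capital account: debt forgiveness received from foreign official creditors 58.85, sale of embassy land to a foreign government 24.83; primary income: dividends received from foreign subsidiaries of resident firms 184.51, dividends paid to foreign shareholders of resident firms 264.17, interest received on holdings of foreign bonds 307.99, compensation earned by residents employed abroad 50.10; financial account: borrowing by resident firms from foreign banks 608.18, increase in resident deposits held at foreign banks 157.32, sale of domestic government bonds to non-residents 371.80, domestic pension funds' purchases of foreign equities 595.33; secondary income: personal remittances sent abroad by immigrant workers 121.17.)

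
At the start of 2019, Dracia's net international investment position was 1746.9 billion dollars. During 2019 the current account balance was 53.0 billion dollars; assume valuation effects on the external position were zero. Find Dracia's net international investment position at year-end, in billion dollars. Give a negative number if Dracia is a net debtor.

1799.9

With no valuation effects, change in NIIP = current account = 53.0
End-of-year NIIP = 1746.9 + 53.0 = 1799.9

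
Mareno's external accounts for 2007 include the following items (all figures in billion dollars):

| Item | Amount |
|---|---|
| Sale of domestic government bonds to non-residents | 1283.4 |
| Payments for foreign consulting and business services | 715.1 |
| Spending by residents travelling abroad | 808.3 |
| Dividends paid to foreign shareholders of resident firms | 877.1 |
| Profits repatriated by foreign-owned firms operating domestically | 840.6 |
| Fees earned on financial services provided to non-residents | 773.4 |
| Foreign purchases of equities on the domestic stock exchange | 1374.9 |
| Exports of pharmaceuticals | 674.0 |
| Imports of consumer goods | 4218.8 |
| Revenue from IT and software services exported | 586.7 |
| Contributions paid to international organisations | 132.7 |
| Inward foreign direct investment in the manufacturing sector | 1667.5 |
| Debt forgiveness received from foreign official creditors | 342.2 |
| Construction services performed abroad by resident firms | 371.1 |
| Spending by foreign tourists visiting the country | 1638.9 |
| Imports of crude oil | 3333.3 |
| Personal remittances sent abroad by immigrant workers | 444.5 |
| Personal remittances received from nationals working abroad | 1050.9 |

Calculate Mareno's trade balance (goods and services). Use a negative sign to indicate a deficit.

Goods: -4218.8 + 674.0 - 3333.3 = -6878.1
Services: 1638.9 - 808.3 - 715.1 + 586.7 + 371.1 + 773.4 = 1846.7
Trade balance = -6878.1 + 1846.7 = -5031.4
(Excluded from the trade balance — financial account: sale of domestic government bonds to non-residents 1283.4, foreign purchases of equities on the domestic stock exchange 1374.9, inward foreign direct investment in the manufacturing sector 1667.5; primary income: dividends paid to foreign shareholders of resident firms 877.1, profits repatriated by foreign-owned firms operating domestically 840.6; secondary income: contributions paid to international organisations 132.7, personal remittances sent abroad by immigrant workers 444.5, personal remittances received from nationals working abroad 1050.9; capital account: debt forgiveness received from foreign official creditors 342.2.)

-5031.4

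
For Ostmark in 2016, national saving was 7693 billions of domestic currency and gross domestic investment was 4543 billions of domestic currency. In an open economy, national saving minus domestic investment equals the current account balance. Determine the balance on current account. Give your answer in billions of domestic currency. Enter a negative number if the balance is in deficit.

3150

CA = S - I = 7693 - 4543 = 3150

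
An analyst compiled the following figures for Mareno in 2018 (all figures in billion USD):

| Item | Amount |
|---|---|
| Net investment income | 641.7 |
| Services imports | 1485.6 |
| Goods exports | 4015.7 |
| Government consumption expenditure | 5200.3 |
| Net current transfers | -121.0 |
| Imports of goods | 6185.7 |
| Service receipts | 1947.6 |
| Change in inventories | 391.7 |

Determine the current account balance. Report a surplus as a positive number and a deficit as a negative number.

-1187.3

Goods balance = 4015.7 - 6185.7 = -2170.0
Services balance = 1947.6 - 1485.6 = 462.0
Trade balance (goods + services) = -2170.0 + 462.0 = -1708.0
Net primary income = 641.7
Net secondary income = -121.0
Current account = -1708.0 + 641.7 + (-121.0) = -1187.3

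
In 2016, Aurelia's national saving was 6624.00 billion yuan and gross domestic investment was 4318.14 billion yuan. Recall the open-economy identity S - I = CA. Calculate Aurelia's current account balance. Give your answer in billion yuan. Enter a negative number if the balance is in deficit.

CA = S - I = 6624.00 - 4318.14 = 2305.86

2305.86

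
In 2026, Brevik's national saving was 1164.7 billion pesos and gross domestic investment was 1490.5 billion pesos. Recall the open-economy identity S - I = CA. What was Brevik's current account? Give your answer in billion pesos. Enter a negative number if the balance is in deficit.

CA = S - I = 1164.7 - 1490.5 = -325.8

-325.8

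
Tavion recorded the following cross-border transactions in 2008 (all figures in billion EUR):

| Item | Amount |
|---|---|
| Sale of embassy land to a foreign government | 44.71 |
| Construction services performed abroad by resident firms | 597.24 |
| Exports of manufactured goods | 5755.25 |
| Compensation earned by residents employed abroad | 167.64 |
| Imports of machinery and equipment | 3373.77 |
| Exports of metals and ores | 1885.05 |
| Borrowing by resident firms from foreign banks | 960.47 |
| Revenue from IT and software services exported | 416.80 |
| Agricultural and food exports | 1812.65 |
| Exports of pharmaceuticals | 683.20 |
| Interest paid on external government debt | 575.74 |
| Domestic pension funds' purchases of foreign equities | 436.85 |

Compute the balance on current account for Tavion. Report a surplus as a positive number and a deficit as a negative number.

Goods: 1885.05 - 3373.77 + 1812.65 + 5755.25 + 683.20 = 6762.38
Services: 416.80 + 597.24 = 1014.04
Primary income: -575.74 + 167.64 = -408.10
Current account = 6762.38 + 1014.04 + (-408.10) = 7368.32
(Excluded from the current account — capital account: sale of embassy land to a foreign government 44.71; financial account: borrowing by resident firms from foreign banks 960.47, domestic pension funds' purchases of foreign equities 436.85.)

7368.32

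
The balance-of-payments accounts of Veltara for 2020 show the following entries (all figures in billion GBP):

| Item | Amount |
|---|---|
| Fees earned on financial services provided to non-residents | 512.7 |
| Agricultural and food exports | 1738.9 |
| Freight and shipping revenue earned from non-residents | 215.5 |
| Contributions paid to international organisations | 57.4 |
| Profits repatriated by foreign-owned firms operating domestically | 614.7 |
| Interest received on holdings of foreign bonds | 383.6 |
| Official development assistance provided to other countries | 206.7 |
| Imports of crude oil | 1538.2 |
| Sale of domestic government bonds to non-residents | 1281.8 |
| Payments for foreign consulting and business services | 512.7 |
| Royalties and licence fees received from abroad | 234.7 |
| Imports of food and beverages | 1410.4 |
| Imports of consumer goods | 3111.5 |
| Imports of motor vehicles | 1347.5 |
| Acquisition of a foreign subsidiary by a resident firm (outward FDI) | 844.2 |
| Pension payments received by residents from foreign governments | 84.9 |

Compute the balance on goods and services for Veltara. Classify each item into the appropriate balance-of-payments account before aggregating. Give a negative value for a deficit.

Goods: -3111.5 - 1347.5 - 1538.2 + 1738.9 - 1410.4 = -5668.7
Services: -512.7 + 234.7 + 215.5 + 512.7 = 450.2
Trade balance = -5668.7 + 450.2 = -5218.5
(Excluded from the trade balance — secondary income: contributions paid to international organisations 57.4, official development assistance provided to other countries 206.7, pension payments received by residents from foreign governments 84.9; primary income: profits repatriated by foreign-owned firms operating domestically 614.7, interest received on holdings of foreign bonds 383.6; financial account: sale of domestic government bonds to non-residents 1281.8, acquisition of a foreign subsidiary by a resident firm (outward FDI) 844.2.)

-5218.5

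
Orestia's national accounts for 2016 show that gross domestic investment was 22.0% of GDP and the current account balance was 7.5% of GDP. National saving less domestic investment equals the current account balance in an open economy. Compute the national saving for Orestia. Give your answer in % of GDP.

29.5

S = I + CA = 22.0 + 7.5 = 29.5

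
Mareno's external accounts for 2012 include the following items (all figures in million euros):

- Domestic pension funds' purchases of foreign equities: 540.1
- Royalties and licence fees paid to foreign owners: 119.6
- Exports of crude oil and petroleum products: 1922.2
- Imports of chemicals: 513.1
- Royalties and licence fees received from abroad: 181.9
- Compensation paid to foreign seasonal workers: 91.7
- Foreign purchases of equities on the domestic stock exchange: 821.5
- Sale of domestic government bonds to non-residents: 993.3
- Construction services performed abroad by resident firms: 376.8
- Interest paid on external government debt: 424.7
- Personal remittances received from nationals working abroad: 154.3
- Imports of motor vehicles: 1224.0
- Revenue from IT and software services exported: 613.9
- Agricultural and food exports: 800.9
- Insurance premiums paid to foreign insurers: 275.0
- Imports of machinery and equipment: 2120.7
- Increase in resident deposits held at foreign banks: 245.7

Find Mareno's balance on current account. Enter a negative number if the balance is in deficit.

Goods: -1224.0 - 2120.7 - 513.1 + 800.9 + 1922.2 = -1134.7
Services: 376.8 - 275.0 - 119.6 + 613.9 + 181.9 = 778.0
Primary income: -91.7 - 424.7 = -516.4
Secondary income: 154.3
Current account = (-1134.7) + 778.0 + (-516.4) + 154.3 = -718.8
(Excluded from the current account — financial account: domestic pension funds' purchases of foreign equities 540.1, foreign purchases of equities on the domestic stock exchange 821.5, sale of domestic government bonds to non-residents 993.3, increase in resident deposits held at foreign banks 245.7.)

-718.8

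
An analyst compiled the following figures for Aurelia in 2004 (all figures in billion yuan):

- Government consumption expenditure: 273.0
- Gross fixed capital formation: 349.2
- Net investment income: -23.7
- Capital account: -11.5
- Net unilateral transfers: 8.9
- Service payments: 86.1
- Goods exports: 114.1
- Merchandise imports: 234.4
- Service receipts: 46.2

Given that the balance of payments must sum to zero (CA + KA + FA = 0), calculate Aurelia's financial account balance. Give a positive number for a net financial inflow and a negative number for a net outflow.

Goods balance = 114.1 - 234.4 = -120.3
Services balance = 46.2 - 86.1 = -39.9
Trade balance (goods + services) = -120.3 + (-39.9) = -160.2
Net primary income = -23.7
Net secondary income = 8.9
Current account = -160.2 + (-23.7) + 8.9 = -175.0
Financial account = -(-175.0 + (-11.5)) = 186.5

186.5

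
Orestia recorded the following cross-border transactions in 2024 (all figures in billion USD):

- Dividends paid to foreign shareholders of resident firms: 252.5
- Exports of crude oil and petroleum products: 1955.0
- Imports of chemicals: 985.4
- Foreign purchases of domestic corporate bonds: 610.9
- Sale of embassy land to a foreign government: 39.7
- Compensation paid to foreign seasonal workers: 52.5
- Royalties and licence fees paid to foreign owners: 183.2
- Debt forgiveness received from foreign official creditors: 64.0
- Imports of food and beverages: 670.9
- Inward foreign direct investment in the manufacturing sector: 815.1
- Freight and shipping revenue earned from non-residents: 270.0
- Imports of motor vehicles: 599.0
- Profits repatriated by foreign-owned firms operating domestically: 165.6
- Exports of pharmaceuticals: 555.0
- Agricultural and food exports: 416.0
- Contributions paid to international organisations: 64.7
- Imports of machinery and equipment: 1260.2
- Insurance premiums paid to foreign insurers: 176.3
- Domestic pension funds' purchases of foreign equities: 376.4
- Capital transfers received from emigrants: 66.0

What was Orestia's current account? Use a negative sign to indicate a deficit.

-1214.3

Goods: 555.0 - 599.0 + 1955.0 + 416.0 - 1260.2 - 670.9 - 985.4 = -589.5
Services: -176.3 - 183.2 + 270.0 = -89.5
Primary income: -165.6 - 252.5 - 52.5 = -470.6
Secondary income: -64.7
Current account = (-589.5) + (-89.5) + (-470.6) + (-64.7) = -1214.3
(Excluded from the current account — financial account: foreign purchases of domestic corporate bonds 610.9, inward foreign direct investment in the manufacturing sector 815.1, domestic pension funds' purchases of foreign equities 376.4; capital account: sale of embassy land to a foreign government 39.7, debt forgiveness received from foreign official creditors 64.0, capital transfers received from emigrants 66.0.)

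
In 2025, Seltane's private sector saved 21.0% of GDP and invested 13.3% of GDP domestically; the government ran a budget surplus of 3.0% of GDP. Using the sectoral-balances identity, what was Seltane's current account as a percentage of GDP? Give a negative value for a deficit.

10.7

By the sectoral-balances identity, CA = (S_private - I) + (T - G).
Private balance = 21.0 - 13.3 = 7.7
Government balance (T - G) = 3.0
CA = 7.7 + 3.0 = 10.7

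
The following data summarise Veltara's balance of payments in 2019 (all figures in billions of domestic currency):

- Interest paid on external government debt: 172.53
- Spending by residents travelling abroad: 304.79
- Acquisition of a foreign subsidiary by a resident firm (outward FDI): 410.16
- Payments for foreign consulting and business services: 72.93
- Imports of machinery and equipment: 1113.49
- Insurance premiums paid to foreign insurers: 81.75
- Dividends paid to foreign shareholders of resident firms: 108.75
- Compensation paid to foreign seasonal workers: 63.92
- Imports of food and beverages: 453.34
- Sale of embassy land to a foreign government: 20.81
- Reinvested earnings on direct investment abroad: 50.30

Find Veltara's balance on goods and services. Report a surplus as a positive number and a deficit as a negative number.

Goods: -453.34 - 1113.49 = -1566.83
Services: -81.75 - 72.93 - 304.79 = -459.47
Trade balance = -1566.83 + (-459.47) = -2026.30
(Excluded from the trade balance — primary income: interest paid on external government debt 172.53, dividends paid to foreign shareholders of resident firms 108.75, compensation paid to foreign seasonal workers 63.92, reinvested earnings on direct investment abroad 50.30; financial account: acquisition of a foreign subsidiary by a resident firm (outward FDI) 410.16; capital account: sale of embassy land to a foreign government 20.81.)

-2026.30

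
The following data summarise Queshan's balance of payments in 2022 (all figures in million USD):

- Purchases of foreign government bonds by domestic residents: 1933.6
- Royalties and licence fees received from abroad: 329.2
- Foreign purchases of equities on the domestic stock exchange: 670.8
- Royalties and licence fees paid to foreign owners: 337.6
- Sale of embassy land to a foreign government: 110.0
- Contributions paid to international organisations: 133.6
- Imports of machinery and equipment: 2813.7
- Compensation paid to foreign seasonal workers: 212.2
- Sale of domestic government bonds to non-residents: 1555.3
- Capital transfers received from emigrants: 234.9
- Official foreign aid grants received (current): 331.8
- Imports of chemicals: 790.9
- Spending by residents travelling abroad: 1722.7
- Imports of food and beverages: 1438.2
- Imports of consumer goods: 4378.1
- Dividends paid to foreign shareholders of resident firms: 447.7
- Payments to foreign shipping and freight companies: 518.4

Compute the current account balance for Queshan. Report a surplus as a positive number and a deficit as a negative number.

-12132.1

Goods: -1438.2 - 4378.1 - 2813.7 - 790.9 = -9420.9
Services: -1722.7 - 518.4 + 329.2 - 337.6 = -2249.5
Primary income: -447.7 - 212.2 = -659.9
Secondary income: -133.6 + 331.8 = 198.2
Current account = (-9420.9) + (-2249.5) + (-659.9) + 198.2 = -12132.1
(Excluded from the current account — financial account: purchases of foreign government bonds by domestic residents 1933.6, foreign purchases of equities on the domestic stock exchange 670.8, sale of domestic government bonds to non-residents 1555.3; capital account: sale of embassy land to a foreign government 110.0, capital transfers received from emigrants 234.9.)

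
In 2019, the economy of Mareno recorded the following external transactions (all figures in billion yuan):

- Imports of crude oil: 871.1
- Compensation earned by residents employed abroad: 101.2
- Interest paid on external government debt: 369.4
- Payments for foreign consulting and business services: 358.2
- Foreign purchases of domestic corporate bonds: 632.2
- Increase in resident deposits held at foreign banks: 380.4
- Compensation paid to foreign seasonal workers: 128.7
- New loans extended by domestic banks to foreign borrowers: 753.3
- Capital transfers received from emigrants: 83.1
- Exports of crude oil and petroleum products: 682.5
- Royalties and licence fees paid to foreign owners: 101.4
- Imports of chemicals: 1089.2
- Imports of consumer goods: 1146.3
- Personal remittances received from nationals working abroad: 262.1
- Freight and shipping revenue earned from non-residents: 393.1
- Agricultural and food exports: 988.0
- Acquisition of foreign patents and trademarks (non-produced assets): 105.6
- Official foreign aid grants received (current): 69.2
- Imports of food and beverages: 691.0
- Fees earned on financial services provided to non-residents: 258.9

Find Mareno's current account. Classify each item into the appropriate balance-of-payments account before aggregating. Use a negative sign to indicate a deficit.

-2000.3

Goods: 988.0 - 1146.3 + 682.5 - 691.0 - 871.1 - 1089.2 = -2127.1
Services: 258.9 - 358.2 - 101.4 + 393.1 = 192.4
Primary income: -369.4 - 128.7 + 101.2 = -396.9
Secondary income: 69.2 + 262.1 = 331.3
Current account = (-2127.1) + 192.4 + (-396.9) + 331.3 = -2000.3
(Excluded from the current account — financial account: foreign purchases of domestic corporate bonds 632.2, increase in resident deposits held at foreign banks 380.4, new loans extended by domestic banks to foreign borrowers 753.3; capital account: capital transfers received from emigrants 83.1, acquisition of foreign patents and trademarks (non-produced assets) 105.6.)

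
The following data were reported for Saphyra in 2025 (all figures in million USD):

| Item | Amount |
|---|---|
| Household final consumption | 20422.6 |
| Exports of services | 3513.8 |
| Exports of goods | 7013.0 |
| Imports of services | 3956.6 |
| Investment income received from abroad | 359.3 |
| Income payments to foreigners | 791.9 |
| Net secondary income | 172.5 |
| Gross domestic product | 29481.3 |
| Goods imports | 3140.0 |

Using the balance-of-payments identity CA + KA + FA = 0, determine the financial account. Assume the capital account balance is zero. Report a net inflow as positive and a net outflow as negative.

-3170.1

Goods balance = 7013.0 - 3140.0 = 3873.0
Services balance = 3513.8 - 3956.6 = -442.8
Trade balance (goods + services) = 3873.0 + (-442.8) = 3430.2
Net primary income = 359.3 - 791.9 = -432.6
Net secondary income = 172.5
Current account = 3430.2 + (-432.6) + 172.5 = 3170.1
Financial account = -(3170.1) = -3170.1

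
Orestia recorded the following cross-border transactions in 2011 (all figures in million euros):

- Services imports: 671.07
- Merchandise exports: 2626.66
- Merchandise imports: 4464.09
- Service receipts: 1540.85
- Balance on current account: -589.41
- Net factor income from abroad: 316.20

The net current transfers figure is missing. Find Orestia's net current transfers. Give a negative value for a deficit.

62.04

Current account = goods balance + services balance + net primary income + net secondary income
Sum of the known components = -651.45
Net current transfers = CA - (known components) = -589.41 - (-651.45) = 62.04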